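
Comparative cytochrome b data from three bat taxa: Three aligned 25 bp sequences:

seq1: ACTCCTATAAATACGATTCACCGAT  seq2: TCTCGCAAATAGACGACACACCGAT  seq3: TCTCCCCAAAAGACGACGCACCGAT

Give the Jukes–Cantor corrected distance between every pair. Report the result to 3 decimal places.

d(seq1,seq2) = 0.417, d(seq1,seq3) = 0.351, d(seq2,seq3) = 0.180

seq1–seq2: 8/25 sites differ → p = 0.32, d = −0.75 ln(1 − 0.426667) = 0.417216 ≈ 0.417.
seq1–seq3: 7/25 sites differ → p = 0.28, d = −0.75 ln(1 − 0.373333) = 0.350505 ≈ 0.351.
seq2–seq3: 4/25 sites differ → p = 0.16, d = −0.75 ln(1 − 0.213333) = 0.179963 ≈ 0.180.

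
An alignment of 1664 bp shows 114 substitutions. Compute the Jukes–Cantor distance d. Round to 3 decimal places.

0.072

p = 114/1664 ≈ 0.06851.
d = −(3/4) ln(1 − 4p/3) = −0.75 ln(1 − 0.091347) = −0.75 ln(0.908653)
  = −0.75 × (-0.095792) = 0.071844 substitutions/site.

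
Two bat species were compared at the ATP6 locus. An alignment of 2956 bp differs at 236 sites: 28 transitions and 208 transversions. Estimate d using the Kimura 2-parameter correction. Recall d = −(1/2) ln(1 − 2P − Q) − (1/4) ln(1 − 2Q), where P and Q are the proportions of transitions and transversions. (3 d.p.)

0.085

P = 28/2956 ≈ 0.009472 and Q = 208/2956 ≈ 0.070365.
Under the Kimura two-parameter model, d = −½ ln(1 − 2P − Q) − ¼ ln(1 − 2Q).
1 − 2P − Q = 0.910691, giving −½ ln(0.910691) = 0.046776.
1 − 2Q = 0.85927, giving −¼ ln(0.85927) = 0.037918.
d = 0.046776 + 0.037918 = 0.084694.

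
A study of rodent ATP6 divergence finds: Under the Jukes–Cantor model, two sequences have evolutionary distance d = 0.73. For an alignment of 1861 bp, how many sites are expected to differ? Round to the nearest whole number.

868

Invert JC69: p = (3/4)(1 − e^(−4d/3)) = 0.75 × (1 − e^(-0.973333)) = 0.75 × (1 − 0.377822) = 0.466634.
Expected differing sites = pL ≈ 0.466634 × 1861 = 868.405874 ≈ 868.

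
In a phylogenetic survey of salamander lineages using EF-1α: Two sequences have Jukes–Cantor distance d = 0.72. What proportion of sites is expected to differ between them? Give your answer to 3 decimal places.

0.463

p = (3/4)(1 − e^(−4d/3)) = 0.75 × (1 − e^(-0.96)) = 0.75 × (1 − 0.382893) = 0.462830.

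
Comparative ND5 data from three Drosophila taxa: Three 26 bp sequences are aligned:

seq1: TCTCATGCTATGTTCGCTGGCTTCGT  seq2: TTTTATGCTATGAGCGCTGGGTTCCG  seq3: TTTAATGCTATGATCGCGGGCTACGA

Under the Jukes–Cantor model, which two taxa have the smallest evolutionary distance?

seq1 and seq3

seq1–seq2: 7/26 differ, p = 0.269, d = 0.334.
seq1–seq3: 6/26 differ, p = 0.231, d = 0.276.
seq2–seq3: 7/26 differ, p = 0.269, d = 0.334.
The smallest distance is between seq1 and seq3.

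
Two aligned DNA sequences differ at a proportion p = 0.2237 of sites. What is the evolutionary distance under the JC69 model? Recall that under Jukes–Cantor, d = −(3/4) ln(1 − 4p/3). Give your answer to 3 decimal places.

d = −(3/4) ln(1 − 4p/3) = −0.75 ln(1 − 0.298267) = −0.75 ln(0.701733)
  = −0.75 × (-0.354202) = 0.265652 substitutions/site.

0.266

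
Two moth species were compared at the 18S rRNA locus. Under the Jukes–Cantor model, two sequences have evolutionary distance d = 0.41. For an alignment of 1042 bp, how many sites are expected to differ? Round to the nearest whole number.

Invert JC69: p = (3/4)(1 − e^(−4d/3)) = 0.75 × (1 − e^(-0.546667)) = 0.75 × (1 − 0.578876) = 0.315843.
Expected differing sites = pL ≈ 0.315843 × 1042 = 329.108406 ≈ 329.

329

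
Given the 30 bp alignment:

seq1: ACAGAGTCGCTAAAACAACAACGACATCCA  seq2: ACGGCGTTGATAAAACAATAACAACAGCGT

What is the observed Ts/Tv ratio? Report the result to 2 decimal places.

0.80

Transitions are A↔G and C↔T; transversions are all other mismatches.
Transitions: 4. Transversions: 5.
R = 4/5 = 0.80.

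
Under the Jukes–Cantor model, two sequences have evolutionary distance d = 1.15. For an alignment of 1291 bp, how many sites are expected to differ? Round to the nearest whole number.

759

Invert JC69: p = (3/4)(1 − e^(−4d/3)) = 0.75 × (1 − e^(-1.533333)) = 0.75 × (1 − 0.215815) = 0.588139.
Expected differing sites = pL ≈ 0.588139 × 1291 = 759.287449 ≈ 759.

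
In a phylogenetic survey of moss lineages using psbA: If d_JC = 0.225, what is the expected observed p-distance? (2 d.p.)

p = (3/4)(1 − e^(−4d/3)) = 0.75 × (1 − e^(-0.3)) = 0.75 × (1 − 0.740818) = 0.194387.

0.19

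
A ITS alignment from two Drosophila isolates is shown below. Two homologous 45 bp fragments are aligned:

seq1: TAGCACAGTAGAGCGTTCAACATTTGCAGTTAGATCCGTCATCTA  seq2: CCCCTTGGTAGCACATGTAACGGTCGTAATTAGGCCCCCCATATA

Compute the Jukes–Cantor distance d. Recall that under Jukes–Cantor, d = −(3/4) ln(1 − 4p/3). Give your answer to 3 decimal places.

0.730

The sequences differ at 21 of 45 sites, so p = 21/45 ≈ 0.466667.
d = −(3/4) ln(1 − 4p/3) = −0.75 ln(1 − 0.622223) = −0.75 ln(0.377777)
  = −0.75 × (-0.973451) = 0.730088 substitutions/site.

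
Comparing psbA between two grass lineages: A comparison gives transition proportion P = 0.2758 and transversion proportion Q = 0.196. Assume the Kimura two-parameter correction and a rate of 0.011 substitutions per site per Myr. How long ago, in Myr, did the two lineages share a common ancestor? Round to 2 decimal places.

36.94

Under the Kimura two-parameter model, d = −½ ln(1 − 2P − Q) − ¼ ln(1 − 2Q).
1 − 2P − Q = 0.2524, giving −½ ln(0.2524) = 0.688370.
1 − 2Q = 0.608, giving −¼ ln(0.608) = 0.124395.
d = 0.688370 + 0.124395 = 0.812765.
Under a molecular clock d = 2μt, so t = d/(2μ) = 0.812765 / (2 × 0.011) = 36.94 Myr.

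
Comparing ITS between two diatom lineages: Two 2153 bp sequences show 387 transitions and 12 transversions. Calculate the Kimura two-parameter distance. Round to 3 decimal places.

P = 387/2153 ≈ 0.179749 and Q = 12/2153 ≈ 0.005574.
Under the Kimura two-parameter model, d = −½ ln(1 − 2P − Q) − ¼ ln(1 − 2Q).
1 − 2P − Q = 0.634928, giving −½ ln(0.634928) = 0.227122.
1 − 2Q = 0.988852, giving −¼ ln(0.988852) = 0.002803.
d = 0.227122 + 0.002803 = 0.229925.

0.230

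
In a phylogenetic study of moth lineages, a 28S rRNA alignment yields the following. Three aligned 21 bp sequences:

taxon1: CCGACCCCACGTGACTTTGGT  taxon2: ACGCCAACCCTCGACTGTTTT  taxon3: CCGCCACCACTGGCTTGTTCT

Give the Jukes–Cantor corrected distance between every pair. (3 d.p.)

taxon1–taxon2: 10/21 sites differ → p ≈ 0.47619, d = −0.75 ln(1 − 0.63492) = 0.755729 ≈ 0.756.
taxon1–taxon3: 9/21 sites differ → p ≈ 0.428571, d = −0.75 ln(1 − 0.571428) = 0.635472 ≈ 0.635.
taxon2–taxon3: 7/21 sites differ → p ≈ 0.333333, d = −0.75 ln(1 − 0.444444) = 0.440839 ≈ 0.441.

d(taxon1,taxon2) = 0.756, d(taxon1,taxon3) = 0.635, d(taxon2,taxon3) = 0.441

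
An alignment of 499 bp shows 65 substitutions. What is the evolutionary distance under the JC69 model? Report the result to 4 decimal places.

0.1431

p = 65/499 ≈ 0.130261.
d = −(3/4) ln(1 − 4p/3) = −0.75 ln(1 − 0.173681) = −0.75 ln(0.826319)
  = −0.75 × (-0.190774) = 0.143081 substitutions/site.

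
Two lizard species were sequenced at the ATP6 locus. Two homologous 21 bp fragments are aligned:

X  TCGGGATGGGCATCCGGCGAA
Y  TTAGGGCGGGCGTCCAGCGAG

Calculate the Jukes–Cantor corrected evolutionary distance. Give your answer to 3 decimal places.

The sequences differ at 7 of 21 sites (2, 3, 6, 7, 12, 16, 21), so p = 7/21 ≈ 0.333333.
d = −(3/4) ln(1 − 4p/3) = −0.75 ln(1 − 0.444444) = −0.75 ln(0.555556)
  = −0.75 × (-0.587786) = 0.440840 substitutions/site.

0.441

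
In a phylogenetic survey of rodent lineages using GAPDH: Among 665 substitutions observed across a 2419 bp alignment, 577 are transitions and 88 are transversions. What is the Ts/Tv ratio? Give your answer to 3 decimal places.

6.557

R = 577/88 = 6.556818… ≈ 6.557 (to 3 d.p.).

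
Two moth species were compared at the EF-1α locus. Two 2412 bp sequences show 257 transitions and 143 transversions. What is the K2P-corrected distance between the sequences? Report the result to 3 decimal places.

0.191

P = 257/2412 ≈ 0.106551 and Q = 143/2412 ≈ 0.059287.
Under the Kimura two-parameter model, d = −½ ln(1 − 2P − Q) − ¼ ln(1 − 2Q).
1 − 2P − Q = 0.727611, giving −½ ln(0.727611) = 0.158994.
1 − 2Q = 0.881426, giving −¼ ln(0.881426) = 0.031554.
d = 0.158994 + 0.031554 = 0.190548.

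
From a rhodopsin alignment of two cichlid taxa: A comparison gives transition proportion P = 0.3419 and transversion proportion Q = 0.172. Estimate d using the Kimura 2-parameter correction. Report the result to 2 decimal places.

1.07

Under the Kimura two-parameter model, d = −½ ln(1 − 2P − Q) − ¼ ln(1 − 2Q).
1 − 2P − Q = 0.1442, giving −½ ln(0.1442) = 0.968277.
1 − 2Q = 0.656, giving −¼ ln(0.656) = 0.105399.
d = 0.968277 + 0.105399 = 1.073676.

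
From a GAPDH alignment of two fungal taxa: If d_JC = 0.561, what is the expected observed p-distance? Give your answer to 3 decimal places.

0.395

p = (3/4)(1 − e^(−4d/3)) = 0.75 × (1 − e^(-0.748)) = 0.75 × (1 − 0.473312) = 0.395016.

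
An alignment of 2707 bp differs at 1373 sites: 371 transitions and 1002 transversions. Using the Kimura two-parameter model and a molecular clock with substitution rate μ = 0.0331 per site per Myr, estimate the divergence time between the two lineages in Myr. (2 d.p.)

12.90

P = 371/2707 ≈ 0.137052 and Q = 1002/2707 ≈ 0.370151.
Under the Kimura two-parameter model, d = −½ ln(1 − 2P − Q) − ¼ ln(1 − 2Q).
1 − 2P − Q = 0.355745, giving −½ ln(0.355745) = 0.516771.
1 − 2Q = 0.259698, giving −¼ ln(0.259698) = 0.337059.
d = 0.516771 + 0.337059 = 0.853830.
Under a molecular clock d = 2μt, so t = d/(2μ) = 0.853830 / (2 × 0.0331) = 12.90 Myr.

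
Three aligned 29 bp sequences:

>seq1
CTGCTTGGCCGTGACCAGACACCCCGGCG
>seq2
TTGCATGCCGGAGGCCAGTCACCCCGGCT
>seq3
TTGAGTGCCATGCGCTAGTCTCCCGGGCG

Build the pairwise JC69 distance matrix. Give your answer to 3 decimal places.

seq1–seq2: 8/29 sites differ → p ≈ 0.275862, d = −0.75 ln(1 − 0.367816) = 0.343931 ≈ 0.344.
seq1–seq3: 13/29 sites differ → p ≈ 0.448276, d = −0.75 ln(1 − 0.597701) = 0.682920 ≈ 0.683.
seq2–seq3: 10/29 sites differ → p ≈ 0.344828, d = −0.75 ln(1 − 0.459771) = 0.461822 ≈ 0.462.

d(seq1,seq2) = 0.344, d(seq1,seq3) = 0.683, d(seq2,seq3) = 0.462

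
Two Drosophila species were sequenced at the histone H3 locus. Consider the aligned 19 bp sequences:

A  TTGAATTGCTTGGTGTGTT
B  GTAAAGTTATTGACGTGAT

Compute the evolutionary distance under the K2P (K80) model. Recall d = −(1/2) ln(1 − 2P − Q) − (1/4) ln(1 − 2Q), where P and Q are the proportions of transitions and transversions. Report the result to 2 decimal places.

0.62

Of 19 sites, 3 differences are transitions and 5 are transversions, so P = 3/19 ≈ 0.157895 and Q = 5/19 ≈ 0.263158.
Under the Kimura two-parameter model, d = −½ ln(1 − 2P − Q) − ¼ ln(1 − 2Q).
1 − 2P − Q = 0.421052, giving −½ ln(0.421052) = 0.432499.
1 − 2Q = 0.473684, giving −¼ ln(0.473684) = 0.186804.
d = 0.432499 + 0.186804 = 0.619303.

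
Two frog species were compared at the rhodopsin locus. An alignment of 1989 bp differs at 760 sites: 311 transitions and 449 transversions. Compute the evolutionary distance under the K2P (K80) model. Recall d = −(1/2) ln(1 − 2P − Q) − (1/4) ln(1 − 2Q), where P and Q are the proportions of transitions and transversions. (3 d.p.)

P = 311/1989 ≈ 0.15636 and Q = 449/1989 ≈ 0.225742.
Under the Kimura two-parameter model, d = −½ ln(1 − 2P − Q) − ¼ ln(1 − 2Q).
1 − 2P − Q = 0.461538, giving −½ ln(0.461538) = 0.386595.
1 − 2Q = 0.548516, giving −¼ ln(0.548516) = 0.150135.
d = 0.386595 + 0.150135 = 0.536730.

0.537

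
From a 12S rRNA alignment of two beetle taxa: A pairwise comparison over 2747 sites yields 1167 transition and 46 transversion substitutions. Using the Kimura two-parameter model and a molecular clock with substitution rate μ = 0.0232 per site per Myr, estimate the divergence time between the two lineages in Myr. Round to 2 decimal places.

P = 1167/2747 ≈ 0.424827 and Q = 46/2747 ≈ 0.016746.
Under the Kimura two-parameter model, d = −½ ln(1 − 2P − Q) − ¼ ln(1 − 2Q).
1 − 2P − Q = 0.1336, giving −½ ln(0.1336) = 1.006453.
1 − 2Q = 0.966508, giving −¼ ln(0.966508) = 0.008516.
d = 1.006453 + 0.008516 = 1.014969.
Under a molecular clock d = 2μt, so t = d/(2μ) = 1.014969 / (2 × 0.0232) = 21.87 Myr.

21.87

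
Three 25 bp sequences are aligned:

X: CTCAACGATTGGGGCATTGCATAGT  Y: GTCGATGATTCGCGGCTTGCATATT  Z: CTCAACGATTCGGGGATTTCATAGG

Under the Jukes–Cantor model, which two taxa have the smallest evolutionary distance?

X and Z

X–Y: 8/25 differ, p = 0.320, d = 0.417.
X–Z: 4/25 differ, p = 0.160, d = 0.180.
Y–Z: 8/25 differ, p = 0.320, d = 0.417.
The smallest distance is between X and Z.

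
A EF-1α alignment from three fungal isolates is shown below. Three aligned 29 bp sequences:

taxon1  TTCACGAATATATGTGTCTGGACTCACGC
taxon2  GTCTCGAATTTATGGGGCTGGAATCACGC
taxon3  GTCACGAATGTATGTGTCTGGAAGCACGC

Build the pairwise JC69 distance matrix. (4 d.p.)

taxon1–taxon2: 6/29 sites differ → p ≈ 0.206897, d = −0.75 ln(1 − 0.275863) = 0.242081 ≈ 0.2421.
taxon1–taxon3: 4/29 sites differ → p ≈ 0.137931, d = −0.75 ln(1 − 0.183908) = 0.152421 ≈ 0.1524.
taxon2–taxon3: 5/29 sites differ → p ≈ 0.172414, d = −0.75 ln(1 − 0.229885) = 0.195912 ≈ 0.1959.

d(taxon1,taxon2) = 0.2421, d(taxon1,taxon3) = 0.1524, d(taxon2,taxon3) = 0.1959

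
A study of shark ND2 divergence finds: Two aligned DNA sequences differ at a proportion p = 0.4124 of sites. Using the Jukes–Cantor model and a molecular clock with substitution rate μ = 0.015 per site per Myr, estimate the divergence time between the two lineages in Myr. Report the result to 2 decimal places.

d = −(3/4) ln(1 − 4p/3) = −0.75 ln(1 − 0.549867) = −0.75 ln(0.450133)
  = −0.75 × (-0.798212) = 0.598659 substitutions/site.
Under a molecular clock d = 2μt, so t = d/(2μ) = 0.598659 / (2 × 0.015) = 19.96 Myr.

19.96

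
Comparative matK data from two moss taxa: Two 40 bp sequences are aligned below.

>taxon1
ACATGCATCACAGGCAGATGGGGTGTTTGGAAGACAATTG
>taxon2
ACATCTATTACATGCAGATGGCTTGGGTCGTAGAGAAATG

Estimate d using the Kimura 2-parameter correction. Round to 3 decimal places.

0.389

Of 40 sites, 2 differences are transitions and 10 are transversions, so P = 2/40 = 0.05 and Q = 10/40 = 0.25.
Under the Kimura two-parameter model, d = −½ ln(1 − 2P − Q) − ¼ ln(1 − 2Q).
1 − 2P − Q = 0.65, giving −½ ln(0.65) = 0.215391.
1 − 2Q = 0.5, giving −¼ ln(0.5) = 0.173287.
d = 0.215391 + 0.173287 = 0.388678.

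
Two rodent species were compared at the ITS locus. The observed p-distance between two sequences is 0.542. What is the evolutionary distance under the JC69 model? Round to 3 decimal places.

d = −(3/4) ln(1 − 4p/3) = −0.75 ln(1 − 0.722667) = −0.75 ln(0.277333)
  = −0.75 × (-1.282536) = 0.961902 substitutions/site.

0.962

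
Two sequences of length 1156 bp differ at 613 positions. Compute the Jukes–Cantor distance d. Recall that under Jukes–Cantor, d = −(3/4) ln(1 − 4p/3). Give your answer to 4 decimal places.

p = 613/1156 ≈ 0.530277.
d = −(3/4) ln(1 − 4p/3) = −0.75 ln(1 − 0.707036) = −0.75 ln(0.292964)
  = −0.75 × (-1.227706) = 0.920780 substitutions/site.

0.9208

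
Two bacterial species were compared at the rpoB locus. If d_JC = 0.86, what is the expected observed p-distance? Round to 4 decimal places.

0.5117

p = (3/4)(1 − e^(−4d/3)) = 0.75 × (1 − e^(-1.146667)) = 0.75 × (1 − 0.317694) = 0.511730.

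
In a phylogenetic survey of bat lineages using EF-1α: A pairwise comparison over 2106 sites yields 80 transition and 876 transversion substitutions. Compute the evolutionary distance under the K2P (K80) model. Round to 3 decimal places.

P = 80/2106 ≈ 0.037987 and Q = 876/2106 ≈ 0.415954.
Under the Kimura two-parameter model, d = −½ ln(1 − 2P − Q) − ¼ ln(1 − 2Q).
1 − 2P − Q = 0.508072, giving −½ ln(0.508072) = 0.338566.
1 − 2Q = 0.168092, giving −¼ ln(0.168092) = 0.445811.
d = 0.338566 + 0.445811 = 0.784377.

0.784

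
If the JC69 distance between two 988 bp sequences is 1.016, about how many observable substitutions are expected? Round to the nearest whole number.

Invert JC69: p = (3/4)(1 − e^(−4d/3)) = 0.75 × (1 − e^(-1.354667)) = 0.75 × (1 − 0.258033) = 0.556475.
Expected differing sites = pL ≈ 0.556475 × 988 = 549.7973 ≈ 550.

550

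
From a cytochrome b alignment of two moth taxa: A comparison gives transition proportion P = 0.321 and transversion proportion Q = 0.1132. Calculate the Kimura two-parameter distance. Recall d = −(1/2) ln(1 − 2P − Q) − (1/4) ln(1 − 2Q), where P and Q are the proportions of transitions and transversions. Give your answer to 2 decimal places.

Under the Kimura two-parameter model, d = −½ ln(1 − 2P − Q) − ¼ ln(1 − 2Q).
1 − 2P − Q = 0.2448, giving −½ ln(0.2448) = 0.703657.
1 − 2Q = 0.7736, giving −¼ ln(0.7736) = 0.064175.
d = 0.703657 + 0.064175 = 0.767832.

0.77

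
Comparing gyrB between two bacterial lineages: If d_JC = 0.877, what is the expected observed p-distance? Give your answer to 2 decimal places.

p = (3/4)(1 − e^(−4d/3)) = 0.75 × (1 − e^(-1.169333)) = 0.75 × (1 − 0.310574) = 0.517070.

0.52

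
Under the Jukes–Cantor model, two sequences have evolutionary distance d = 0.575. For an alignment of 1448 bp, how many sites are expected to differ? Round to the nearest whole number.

581

Invert JC69: p = (3/4)(1 − e^(−4d/3)) = 0.75 × (1 − e^(-0.766667)) = 0.75 × (1 − 0.464559) = 0.401581.
Expected differing sites = pL ≈ 0.401581 × 1448 = 581.489288 ≈ 581.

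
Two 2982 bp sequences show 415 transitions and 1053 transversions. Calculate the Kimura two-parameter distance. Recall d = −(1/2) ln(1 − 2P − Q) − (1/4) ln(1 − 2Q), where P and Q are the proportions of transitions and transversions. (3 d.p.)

0.805

P = 415/2982 ≈ 0.139168 and Q = 1053/2982 ≈ 0.353119.
Under the Kimura two-parameter model, d = −½ ln(1 − 2P − Q) − ¼ ln(1 − 2Q).
1 − 2P − Q = 0.368545, giving −½ ln(0.368545) = 0.499096.
1 − 2Q = 0.293762, giving −¼ ln(0.293762) = 0.306246.
d = 0.499096 + 0.306246 = 0.805342.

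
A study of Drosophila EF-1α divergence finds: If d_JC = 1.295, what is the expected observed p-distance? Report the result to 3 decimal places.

0.617

p = (3/4)(1 − e^(−4d/3)) = 0.75 × (1 − e^(-1.726667)) = 0.75 × (1 − 0.177876) = 0.616593.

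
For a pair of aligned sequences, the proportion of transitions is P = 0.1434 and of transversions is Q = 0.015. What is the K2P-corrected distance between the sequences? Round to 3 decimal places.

0.187

Under the Kimura two-parameter model, d = −½ ln(1 − 2P − Q) − ¼ ln(1 − 2Q).
1 − 2P − Q = 0.6982, giving −½ ln(0.6982) = 0.179625.
1 − 2Q = 0.97, giving −¼ ln(0.97) = 0.007615.
d = 0.179625 + 0.007615 = 0.187240.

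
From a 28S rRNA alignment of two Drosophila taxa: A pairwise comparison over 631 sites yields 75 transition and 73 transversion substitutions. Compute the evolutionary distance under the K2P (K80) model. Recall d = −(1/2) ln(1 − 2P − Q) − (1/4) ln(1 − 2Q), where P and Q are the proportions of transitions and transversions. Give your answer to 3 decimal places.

P = 75/631 ≈ 0.118859 and Q = 73/631 ≈ 0.115689.
Under the Kimura two-parameter model, d = −½ ln(1 − 2P − Q) − ¼ ln(1 − 2Q).
1 − 2P − Q = 0.646593, giving −½ ln(0.646593) = 0.218019.
1 − 2Q = 0.768622, giving −¼ ln(0.768622) = 0.065789.
d = 0.218019 + 0.065789 = 0.283808.

0.284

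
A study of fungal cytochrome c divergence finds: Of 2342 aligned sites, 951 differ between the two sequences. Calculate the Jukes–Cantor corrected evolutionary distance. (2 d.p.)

p = 951/2342 ≈ 0.406063.
d = −(3/4) ln(1 − 4p/3) = −0.75 ln(1 − 0.541417) = −0.75 ln(0.458583)
  = −0.75 × (-0.779614) = 0.584711 substitutions/site.

0.58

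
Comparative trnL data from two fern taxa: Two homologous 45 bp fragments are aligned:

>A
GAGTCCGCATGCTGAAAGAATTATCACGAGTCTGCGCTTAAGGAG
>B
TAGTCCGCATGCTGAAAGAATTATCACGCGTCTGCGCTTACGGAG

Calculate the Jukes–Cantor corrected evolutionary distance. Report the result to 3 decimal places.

The sequences differ at 3 of 45 sites (1, 29, 41), so p = 3/45 ≈ 0.066667.
d = −(3/4) ln(1 − 4p/3) = −0.75 ln(1 − 0.088889) = −0.75 ln(0.911111)
  = −0.75 × (-0.093091) = 0.069818 substitutions/site.

0.070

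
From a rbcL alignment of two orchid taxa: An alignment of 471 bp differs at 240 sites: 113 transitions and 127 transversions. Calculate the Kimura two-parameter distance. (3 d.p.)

P = 113/471 ≈ 0.239915 and Q = 127/471 ≈ 0.269639.
Under the Kimura two-parameter model, d = −½ ln(1 − 2P − Q) − ¼ ln(1 − 2Q).
1 − 2P − Q = 0.250531, giving −½ ln(0.250531) = 0.692086.
1 − 2Q = 0.460722, giving −¼ ln(0.460722) = 0.193740.
d = 0.692086 + 0.193740 = 0.885826.

0.886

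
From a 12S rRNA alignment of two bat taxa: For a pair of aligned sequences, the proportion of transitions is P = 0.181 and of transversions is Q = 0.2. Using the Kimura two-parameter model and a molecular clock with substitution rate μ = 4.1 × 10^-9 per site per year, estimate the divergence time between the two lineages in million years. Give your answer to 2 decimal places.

Under the Kimura two-parameter model, d = −½ ln(1 − 2P − Q) − ¼ ln(1 − 2Q).
1 − 2P − Q = 0.438, giving −½ ln(0.438) = 0.412768.
1 − 2Q = 0.6, giving −¼ ln(0.6) = 0.127706.
d = 0.412768 + 0.127706 = 0.540474.
Under a molecular clock d = 2μt, so t = d/(2μ) = 0.540474 / (2 × 4.1 × 10^-9) = 65.91 million years.

65.91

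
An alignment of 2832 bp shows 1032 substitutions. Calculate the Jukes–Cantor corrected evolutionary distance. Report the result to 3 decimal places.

p = 1032/2832 ≈ 0.364407.
d = −(3/4) ln(1 − 4p/3) = −0.75 ln(1 − 0.485876) = −0.75 ln(0.514124)
  = −0.75 × (-0.665291) = 0.498968 substitutions/site.

0.499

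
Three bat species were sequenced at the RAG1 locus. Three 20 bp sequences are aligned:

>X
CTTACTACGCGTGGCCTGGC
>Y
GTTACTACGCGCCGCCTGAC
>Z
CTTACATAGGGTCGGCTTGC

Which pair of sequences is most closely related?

X–Y: 4/20 differ, p = 0.200, d = 0.233.
X–Z: 7/20 differ, p = 0.350, d = 0.471.
Y–Z: 9/20 differ, p = 0.450, d = 0.687.
The smallest distance is between X and Y.

X and Y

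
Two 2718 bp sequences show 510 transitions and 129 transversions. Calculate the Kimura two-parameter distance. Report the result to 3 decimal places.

P = 510/2718 ≈ 0.187638 and Q = 129/2718 ≈ 0.047461.
Under the Kimura two-parameter model, d = −½ ln(1 − 2P − Q) − ¼ ln(1 − 2Q).
1 − 2P − Q = 0.577263, giving −½ ln(0.577263) = 0.274729.
1 − 2Q = 0.905078, giving −¼ ln(0.905078) = 0.024934.
d = 0.274729 + 0.024934 = 0.299663.

0.300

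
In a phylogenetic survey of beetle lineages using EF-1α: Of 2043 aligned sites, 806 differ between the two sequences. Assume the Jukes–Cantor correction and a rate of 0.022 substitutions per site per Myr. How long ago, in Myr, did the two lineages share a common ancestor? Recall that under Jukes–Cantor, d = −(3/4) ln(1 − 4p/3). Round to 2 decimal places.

12.73

p = 806/2043 ≈ 0.394518.
d = −(3/4) ln(1 − 4p/3) = −0.75 ln(1 − 0.526024) = −0.75 ln(0.473976)
  = −0.75 × (-0.746599) = 0.559949 substitutions/site.
Under a molecular clock d = 2μt, so t = d/(2μ) = 0.559949 / (2 × 0.022) = 12.73 Myr.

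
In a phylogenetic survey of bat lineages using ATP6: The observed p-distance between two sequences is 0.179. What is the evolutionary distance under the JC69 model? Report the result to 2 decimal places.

0.20

d = −(3/4) ln(1 − 4p/3) = −0.75 ln(1 − 0.238667) = −0.75 ln(0.761333)
  = −0.75 × (-0.272684) = 0.204513 substitutions/site.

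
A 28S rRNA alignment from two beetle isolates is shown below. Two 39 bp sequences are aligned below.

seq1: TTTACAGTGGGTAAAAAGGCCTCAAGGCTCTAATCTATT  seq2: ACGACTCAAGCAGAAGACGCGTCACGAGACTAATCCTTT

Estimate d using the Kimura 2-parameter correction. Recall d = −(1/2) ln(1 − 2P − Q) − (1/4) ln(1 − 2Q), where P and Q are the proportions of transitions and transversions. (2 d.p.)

0.79

Of 39 sites, 6 differences are transitions and 13 are transversions, so P = 6/39 ≈ 0.153846 and Q = 13/39 ≈ 0.333333.
Under the Kimura two-parameter model, d = −½ ln(1 − 2P − Q) − ¼ ln(1 − 2Q).
1 − 2P − Q = 0.358975, giving −½ ln(0.358975) = 0.512251.
1 − 2Q = 0.333334, giving −¼ ln(0.333334) = 0.274653.
d = 0.512251 + 0.274653 = 0.786904.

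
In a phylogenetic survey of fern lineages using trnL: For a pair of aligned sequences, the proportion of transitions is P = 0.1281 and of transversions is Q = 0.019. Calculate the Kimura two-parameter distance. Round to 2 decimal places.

0.17

Under the Kimura two-parameter model, d = −½ ln(1 − 2P − Q) − ¼ ln(1 − 2Q).
1 − 2P − Q = 0.7248, giving −½ ln(0.7248) = 0.160930.
1 − 2Q = 0.962, giving −¼ ln(0.962) = 0.009685.
d = 0.160930 + 0.009685 = 0.170615.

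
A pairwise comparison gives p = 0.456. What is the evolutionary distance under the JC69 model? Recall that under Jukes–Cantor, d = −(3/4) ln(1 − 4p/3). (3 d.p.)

d = −(3/4) ln(1 − 4p/3) = −0.75 ln(1 − 0.608) = −0.75 ln(0.392)
  = −0.75 × (-0.936493) = 0.702370 substitutions/site.

0.702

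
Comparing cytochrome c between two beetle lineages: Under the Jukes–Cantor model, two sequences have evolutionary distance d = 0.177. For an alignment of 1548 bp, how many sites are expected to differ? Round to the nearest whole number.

244

Invert JC69: p = (3/4)(1 − e^(−4d/3)) = 0.75 × (1 − e^(-0.236)) = 0.75 × (1 − 0.789781) = 0.157664.
Expected differing sites = pL ≈ 0.157664 × 1548 = 244.063872 ≈ 244.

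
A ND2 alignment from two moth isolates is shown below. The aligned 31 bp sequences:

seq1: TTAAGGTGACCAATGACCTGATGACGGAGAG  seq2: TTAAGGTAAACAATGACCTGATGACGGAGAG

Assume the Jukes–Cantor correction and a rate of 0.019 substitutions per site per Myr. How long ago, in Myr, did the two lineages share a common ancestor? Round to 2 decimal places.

1.78

The sequences differ at 2 of 31 sites (8, 10), so p = 2/31 ≈ 0.064516.
d = −(3/4) ln(1 − 4p/3) = −0.75 ln(1 − 0.086021) = −0.75 ln(0.913979)
  = −0.75 × (-0.089948) = 0.067461 substitutions/site.
Under a molecular clock d = 2μt, so t = d/(2μ) = 0.067461 / (2 × 0.019) = 1.78 Myr.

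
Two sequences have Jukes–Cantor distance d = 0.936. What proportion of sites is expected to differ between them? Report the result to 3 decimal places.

0.535

p = (3/4)(1 − e^(−4d/3)) = 0.75 × (1 − e^(-1.248)) = 0.75 × (1 − 0.287078) = 0.534692.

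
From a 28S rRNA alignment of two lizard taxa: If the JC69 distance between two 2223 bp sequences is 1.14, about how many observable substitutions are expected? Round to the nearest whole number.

Invert JC69: p = (3/4)(1 − e^(−4d/3)) = 0.75 × (1 − e^(-1.52)) = 0.75 × (1 − 0.218712) = 0.585966.
Expected differing sites = pL ≈ 0.585966 × 2223 = 1302.602418 ≈ 1303.

1303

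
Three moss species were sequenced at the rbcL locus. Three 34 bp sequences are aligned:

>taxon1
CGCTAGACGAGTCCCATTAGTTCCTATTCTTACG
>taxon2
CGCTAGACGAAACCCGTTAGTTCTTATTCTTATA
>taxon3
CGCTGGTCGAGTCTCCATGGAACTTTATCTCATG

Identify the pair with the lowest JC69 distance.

taxon1 and taxon2

taxon1–taxon2: 6/34 differ, p = 0.176, d = 0.201.
taxon1–taxon3: 13/34 differ, p = 0.382, d = 0.535.
taxon2–taxon3: 14/34 differ, p = 0.412, d = 0.597.
The smallest distance is between taxon1 and taxon2.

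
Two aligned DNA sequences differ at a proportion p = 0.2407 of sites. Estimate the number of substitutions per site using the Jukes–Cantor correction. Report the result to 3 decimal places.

0.290

d = −(3/4) ln(1 − 4p/3) = −0.75 ln(1 − 0.320933) = −0.75 ln(0.679067)
  = −0.75 × (-0.387035) = 0.290276 substitutions/site.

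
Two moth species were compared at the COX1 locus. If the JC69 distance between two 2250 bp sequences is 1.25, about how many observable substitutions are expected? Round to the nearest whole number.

1369

Invert JC69: p = (3/4)(1 − e^(−4d/3)) = 0.75 × (1 − e^(-1.666667)) = 0.75 × (1 − 0.188876) = 0.608343.
Expected differing sites = pL ≈ 0.608343 × 2250 = 1368.77175 ≈ 1369.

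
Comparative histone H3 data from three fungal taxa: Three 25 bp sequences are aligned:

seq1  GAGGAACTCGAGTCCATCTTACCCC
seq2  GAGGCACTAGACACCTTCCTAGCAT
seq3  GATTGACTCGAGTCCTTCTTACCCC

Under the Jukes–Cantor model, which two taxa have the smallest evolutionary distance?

seq1–seq2: 9/25 differ, p = 0.360, d = 0.490.
seq1–seq3: 4/25 differ, p = 0.160, d = 0.180.
seq2–seq3: 10/25 differ, p = 0.400, d = 0.572.
The smallest distance is between seq1 and seq3.

seq1 and seq3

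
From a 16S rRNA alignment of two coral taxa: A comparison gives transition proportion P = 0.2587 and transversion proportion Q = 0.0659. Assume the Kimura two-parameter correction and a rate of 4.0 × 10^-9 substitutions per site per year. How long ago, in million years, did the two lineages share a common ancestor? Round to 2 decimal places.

59.13

Under the Kimura two-parameter model, d = −½ ln(1 − 2P − Q) − ¼ ln(1 − 2Q).
1 − 2P − Q = 0.4167, giving −½ ln(0.4167) = 0.437694.
1 − 2Q = 0.8682, giving −¼ ln(0.8682) = 0.035333.
d = 0.437694 + 0.035333 = 0.473027.
Under a molecular clock d = 2μt, so t = d/(2μ) = 0.473027 / (2 × 4.0 × 10^-9) = 59.13 million years.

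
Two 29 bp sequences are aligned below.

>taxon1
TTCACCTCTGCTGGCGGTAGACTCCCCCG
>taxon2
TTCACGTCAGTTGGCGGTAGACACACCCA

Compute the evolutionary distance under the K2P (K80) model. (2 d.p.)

Of 29 sites, 2 differences are transitions and 4 are transversions, so P = 2/29 ≈ 0.068966 and Q = 4/29 ≈ 0.137931.
Under the Kimura two-parameter model, d = −½ ln(1 − 2P − Q) − ¼ ln(1 − 2Q).
1 − 2P − Q = 0.724137, giving −½ ln(0.724137) = 0.161387.
1 − 2Q = 0.724138, giving −¼ ln(0.724138) = 0.080693.
d = 0.161387 + 0.080693 = 0.242080.

0.24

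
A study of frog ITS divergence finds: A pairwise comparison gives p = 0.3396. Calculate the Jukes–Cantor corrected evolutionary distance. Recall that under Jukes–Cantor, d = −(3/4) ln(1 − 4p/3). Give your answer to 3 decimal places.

0.452

d = −(3/4) ln(1 − 4p/3) = −0.75 ln(1 − 0.4528) = −0.75 ln(0.5472)
  = −0.75 × (-0.602941) = 0.452206 substitutions/site.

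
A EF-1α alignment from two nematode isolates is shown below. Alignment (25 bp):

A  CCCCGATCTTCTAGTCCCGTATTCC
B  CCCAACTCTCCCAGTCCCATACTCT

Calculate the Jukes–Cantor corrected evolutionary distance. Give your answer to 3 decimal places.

The sequences differ at 8 of 25 sites (4, 5, 6, 10, 12, 19, 22, 25), so p = 8/25 = 0.32.
d = −(3/4) ln(1 − 4p/3) = −0.75 ln(1 − 0.426667) = −0.75 ln(0.573333)
  = −0.75 × (-0.556289) = 0.417217 substitutions/site.

0.417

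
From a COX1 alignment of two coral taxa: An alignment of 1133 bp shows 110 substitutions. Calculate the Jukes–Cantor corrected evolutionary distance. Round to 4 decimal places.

p = 110/1133 ≈ 0.097087.
d = −(3/4) ln(1 − 4p/3) = −0.75 ln(1 − 0.129449) = −0.75 ln(0.870551)
  = −0.75 × (-0.138629) = 0.103972 substitutions/site.

0.1040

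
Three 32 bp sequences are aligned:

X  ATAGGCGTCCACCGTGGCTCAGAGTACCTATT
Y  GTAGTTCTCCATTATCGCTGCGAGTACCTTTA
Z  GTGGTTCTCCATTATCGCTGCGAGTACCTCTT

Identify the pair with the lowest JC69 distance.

X–Y: 12/32 differ, p = 0.375, d = 0.520.
X–Z: 12/32 differ, p = 0.375, d = 0.520.
Y–Z: 3/32 differ, p = 0.094, d = 0.100.
The smallest distance is between Y and Z.

Y and Z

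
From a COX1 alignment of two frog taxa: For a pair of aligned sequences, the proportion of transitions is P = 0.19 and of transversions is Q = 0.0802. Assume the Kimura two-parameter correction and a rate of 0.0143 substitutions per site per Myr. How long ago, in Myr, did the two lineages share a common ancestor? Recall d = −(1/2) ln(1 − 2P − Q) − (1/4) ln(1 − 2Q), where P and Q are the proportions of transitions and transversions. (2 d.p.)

Under the Kimura two-parameter model, d = −½ ln(1 − 2P − Q) − ¼ ln(1 − 2Q).
1 − 2P − Q = 0.5398, giving −½ ln(0.5398) = 0.308278.
1 − 2Q = 0.8396, giving −¼ ln(0.8396) = 0.043707.
d = 0.308278 + 0.043707 = 0.351985.
Under a molecular clock d = 2μt, so t = d/(2μ) = 0.351985 / (2 × 0.0143) = 12.31 Myr.

12.31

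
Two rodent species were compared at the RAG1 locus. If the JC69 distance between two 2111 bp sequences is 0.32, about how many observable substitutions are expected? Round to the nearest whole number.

550

Invert JC69: p = (3/4)(1 − e^(−4d/3)) = 0.75 × (1 − e^(-0.426667)) = 0.75 × (1 − 0.652681) = 0.260489.
Expected differing sites = pL ≈ 0.260489 × 2111 = 549.892279 ≈ 550.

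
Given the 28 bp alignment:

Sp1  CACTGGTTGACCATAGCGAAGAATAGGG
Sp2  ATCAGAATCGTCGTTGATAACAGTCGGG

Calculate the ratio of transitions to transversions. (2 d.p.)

0.50

Transitions are A↔G and C↔T; transversions are all other mismatches.
Transitions: 5. Transversions: 10.
R = 5/10 = 0.50.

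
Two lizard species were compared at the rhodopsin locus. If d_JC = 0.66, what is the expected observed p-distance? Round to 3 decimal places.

0.439

p = (3/4)(1 − e^(−4d/3)) = 0.75 × (1 − e^(-0.88)) = 0.75 × (1 − 0.414783) = 0.438913.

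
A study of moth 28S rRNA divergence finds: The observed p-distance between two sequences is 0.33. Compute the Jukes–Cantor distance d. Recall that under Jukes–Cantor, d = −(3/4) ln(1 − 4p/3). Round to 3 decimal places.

0.435

d = −(3/4) ln(1 − 4p/3) = −0.75 ln(1 − 0.44) = −0.75 ln(0.56)
  = −0.75 × (-0.579818) = 0.434864 substitutions/site.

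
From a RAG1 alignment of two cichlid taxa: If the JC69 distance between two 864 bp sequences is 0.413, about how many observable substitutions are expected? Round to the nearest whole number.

274

Invert JC69: p = (3/4)(1 − e^(−4d/3)) = 0.75 × (1 − e^(-0.550667)) = 0.75 × (1 − 0.576565) = 0.317576.
Expected differing sites = pL ≈ 0.317576 × 864 = 274.385664 ≈ 274.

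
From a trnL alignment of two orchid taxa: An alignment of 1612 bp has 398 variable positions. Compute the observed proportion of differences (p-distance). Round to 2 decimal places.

0.25

p = 398/1612 = 0.246898… ≈ 0.25 (to 2 d.p.).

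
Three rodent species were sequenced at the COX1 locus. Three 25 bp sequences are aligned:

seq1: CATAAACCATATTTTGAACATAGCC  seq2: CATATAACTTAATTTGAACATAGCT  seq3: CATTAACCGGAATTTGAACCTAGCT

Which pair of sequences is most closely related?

seq1 and seq2

seq1–seq2: 5/25 differ, p = 0.200, d = 0.233.
seq1–seq3: 6/25 differ, p = 0.240, d = 0.289.
seq2–seq3: 6/25 differ, p = 0.240, d = 0.289.
The smallest distance is between seq1 and seq2.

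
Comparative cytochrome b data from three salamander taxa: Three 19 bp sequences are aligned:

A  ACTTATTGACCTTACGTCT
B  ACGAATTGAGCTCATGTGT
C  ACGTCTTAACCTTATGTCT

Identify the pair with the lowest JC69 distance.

A–B: 6/19 differ, p = 0.316, d = 0.410.
A–C: 4/19 differ, p = 0.211, d = 0.247.
B–C: 6/19 differ, p = 0.316, d = 0.410.
The smallest distance is between A and C.

A and C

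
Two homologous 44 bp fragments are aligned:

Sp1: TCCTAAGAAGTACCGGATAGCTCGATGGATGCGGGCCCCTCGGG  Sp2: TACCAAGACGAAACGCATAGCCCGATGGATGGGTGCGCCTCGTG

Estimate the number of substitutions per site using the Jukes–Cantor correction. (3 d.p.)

The sequences differ at 11 of 44 sites, so p = 11/44 = 0.25.
d = −(3/4) ln(1 − 4p/3) = −0.75 ln(1 − 0.333333) = −0.75 ln(0.666667)
  = −0.75 × (-0.405465) = 0.304099 substitutions/site.

0.304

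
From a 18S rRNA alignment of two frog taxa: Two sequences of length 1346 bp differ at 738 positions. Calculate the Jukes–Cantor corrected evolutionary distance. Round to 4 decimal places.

0.9849

p = 738/1346 ≈ 0.548291.
d = −(3/4) ln(1 − 4p/3) = −0.75 ln(1 − 0.731055) = −0.75 ln(0.268945)
  = −0.75 × (-1.313248) = 0.984936 substitutions/site.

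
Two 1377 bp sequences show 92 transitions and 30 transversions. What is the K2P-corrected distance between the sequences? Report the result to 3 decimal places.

0.096

P = 92/1377 ≈ 0.066812 and Q = 30/1377 ≈ 0.021786.
Under the Kimura two-parameter model, d = −½ ln(1 − 2P − Q) − ¼ ln(1 − 2Q).
1 − 2P − Q = 0.84459, giving −½ ln(0.84459) = 0.084452.
1 − 2Q = 0.956428, giving −¼ ln(0.956428) = 0.011137.
d = 0.084452 + 0.011137 = 0.095589.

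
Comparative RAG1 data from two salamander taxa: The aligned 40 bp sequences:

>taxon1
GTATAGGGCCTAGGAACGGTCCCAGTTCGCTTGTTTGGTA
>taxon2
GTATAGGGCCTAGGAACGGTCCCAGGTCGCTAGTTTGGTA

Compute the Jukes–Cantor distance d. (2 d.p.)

The sequences differ at 2 of 40 sites (26, 32), so p = 2/40 = 0.05.
d = −(3/4) ln(1 − 4p/3) = −0.75 ln(1 − 0.066667) = −0.75 ln(0.933333)
  = −0.75 × (-0.068993) = 0.051745 substitutions/site.

0.05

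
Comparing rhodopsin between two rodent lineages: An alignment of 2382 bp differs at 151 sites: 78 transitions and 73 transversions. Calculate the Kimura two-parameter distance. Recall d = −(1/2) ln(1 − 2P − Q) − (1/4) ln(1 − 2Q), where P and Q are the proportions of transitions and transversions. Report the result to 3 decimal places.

0.066

P = 78/2382 ≈ 0.032746 and Q = 73/2382 ≈ 0.030647.
Under the Kimura two-parameter model, d = −½ ln(1 − 2P − Q) − ¼ ln(1 − 2Q).
1 − 2P − Q = 0.903861, giving −½ ln(0.903861) = 0.050540.
1 − 2Q = 0.938706, giving −¼ ln(0.938706) = 0.015813.
d = 0.050540 + 0.015813 = 0.066353.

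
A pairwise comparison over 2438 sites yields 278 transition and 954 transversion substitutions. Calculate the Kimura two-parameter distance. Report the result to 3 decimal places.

P = 278/2438 ≈ 0.114028 and Q = 954/2438 ≈ 0.391304.
Under the Kimura two-parameter model, d = −½ ln(1 − 2P − Q) − ¼ ln(1 − 2Q).
1 − 2P − Q = 0.38064, giving −½ ln(0.38064) = 0.482951.
1 − 2Q = 0.217392, giving −¼ ln(0.217392) = 0.381513.
d = 0.482951 + 0.381513 = 0.864464.

0.864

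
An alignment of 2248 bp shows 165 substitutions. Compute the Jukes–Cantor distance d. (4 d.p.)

0.0772

p = 165/2248 ≈ 0.073399.
d = −(3/4) ln(1 − 4p/3) = −0.75 ln(1 − 0.097865) = −0.75 ln(0.902135)
  = −0.75 × (-0.102991) = 0.077243 substitutions/site.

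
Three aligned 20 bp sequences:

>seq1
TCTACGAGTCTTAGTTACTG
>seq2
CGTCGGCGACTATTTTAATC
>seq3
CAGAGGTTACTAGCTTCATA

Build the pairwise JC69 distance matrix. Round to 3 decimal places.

seq1–seq2: 11/20 sites differ → p = 0.55, d = −0.75 ln(1 − 0.733333) = 0.991316 ≈ 0.991.
seq1–seq3: 13/20 sites differ → p = 0.65, d = −0.75 ln(1 − 0.866667) = 1.511179 ≈ 1.511.
seq2–seq3: 9/20 sites differ → p = 0.45, d = −0.75 ln(1 − 0.6) = 0.687218 ≈ 0.687.

d(seq1,seq2) = 0.991, d(seq1,seq3) = 1.511, d(seq2,seq3) = 0.687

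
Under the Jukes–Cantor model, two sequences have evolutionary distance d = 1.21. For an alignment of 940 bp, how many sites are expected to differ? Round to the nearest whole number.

565

Invert JC69: p = (3/4)(1 − e^(−4d/3)) = 0.75 × (1 − e^(-1.613333)) = 0.75 × (1 − 0.199222) = 0.600584.
Expected differing sites = pL ≈ 0.600584 × 940 = 564.54896 ≈ 565.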